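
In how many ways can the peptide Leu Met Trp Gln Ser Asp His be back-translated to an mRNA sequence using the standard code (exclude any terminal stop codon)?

Leu: 6 codons.
Met: 1 codon.
Trp: 1 codon.
Gln: 2 codons.
Ser: 6 codons.
Asp: 2 codons.
His: 2 codons.
6 × 1 × 1 × 2 × 6 × 2 × 2 = 288.

288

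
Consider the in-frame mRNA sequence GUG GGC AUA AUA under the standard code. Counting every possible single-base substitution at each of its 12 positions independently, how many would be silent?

10

Codon 1 (GUG, Val): 3 synonymous substitutions.
Codon 2 (GGC, Gly): 3 synonymous substitutions.
Codon 3 (AUA, Ile): 2 synonymous substitutions.
Codon 4 (AUA, Ile): 2 synonymous substitutions.
Total: 3 + 3 + 2 + 2 = 10.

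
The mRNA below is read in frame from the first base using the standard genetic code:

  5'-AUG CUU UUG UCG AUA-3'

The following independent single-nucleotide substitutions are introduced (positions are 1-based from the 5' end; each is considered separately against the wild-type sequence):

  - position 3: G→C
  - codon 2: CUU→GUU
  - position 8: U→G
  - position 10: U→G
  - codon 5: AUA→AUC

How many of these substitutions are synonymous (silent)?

1

Codon 1: AUG (Met) → AUC (Ile) — missense.
Codon 2: CUU (Leu) → GUU (Val) — missense.
Codon 3: UUG (Leu) → UGG (Trp) — missense.
Codon 4: UCG (Ser) → GCG (Ala) — missense.
Codon 5: AUA (Ile) → AUC (Ile) — synonymous.
Synonymous: 1 of 5.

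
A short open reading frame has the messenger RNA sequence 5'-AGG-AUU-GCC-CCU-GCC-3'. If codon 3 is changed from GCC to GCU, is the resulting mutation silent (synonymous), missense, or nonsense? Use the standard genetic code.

silent

Position 9 falls in codon 3: GCC → Ala.
After the substitution the codon is GCU → Ala.
Both encode Ala, so the change is synonymous.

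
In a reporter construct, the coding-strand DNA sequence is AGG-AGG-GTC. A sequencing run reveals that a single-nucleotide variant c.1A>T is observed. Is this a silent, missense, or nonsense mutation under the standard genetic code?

missense

Position 1 falls in codon 1: AGG → Arg.
After the substitution the codon is TGG → Trp.
Arg ≠ Trp, so this is a missense mutation.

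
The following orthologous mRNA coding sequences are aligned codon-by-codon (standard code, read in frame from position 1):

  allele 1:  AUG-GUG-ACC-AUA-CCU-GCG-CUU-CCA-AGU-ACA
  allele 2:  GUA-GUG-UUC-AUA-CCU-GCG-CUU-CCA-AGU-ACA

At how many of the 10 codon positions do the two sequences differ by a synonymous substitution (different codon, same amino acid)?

0

Codon 1: AUG Met / GUA Val — nonsynonymous.
Codon 2: GUG Val / GUG Val — identical.
Codon 3: ACC Thr / UUC Phe — nonsynonymous.
Codon 4: AUA Ile / AUA Ile — identical.
Codon 5: CCU Pro / CCU Pro — identical.
Codon 6: GCG Ala / GCG Ala — identical.
Codon 7: CUU Leu / CUU Leu — identical.
Codon 8: CCA Pro / CCA Pro — identical.
Codon 9: AGU Ser / AGU Ser — identical.
Codon 10: ACA Thr / ACA Thr — identical.
Synonymous differences: 0.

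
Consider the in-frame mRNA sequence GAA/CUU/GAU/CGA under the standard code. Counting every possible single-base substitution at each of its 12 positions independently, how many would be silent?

9

Codon 1 (GAA, Glu): 1 synonymous substitution.
Codon 2 (CUU, Leu): 3 synonymous substitutions.
Codon 3 (GAU, Asp): 1 synonymous substitution.
Codon 4 (CGA, Arg): 4 synonymous substitutions.
Total: 1 + 3 + 1 + 4 = 9.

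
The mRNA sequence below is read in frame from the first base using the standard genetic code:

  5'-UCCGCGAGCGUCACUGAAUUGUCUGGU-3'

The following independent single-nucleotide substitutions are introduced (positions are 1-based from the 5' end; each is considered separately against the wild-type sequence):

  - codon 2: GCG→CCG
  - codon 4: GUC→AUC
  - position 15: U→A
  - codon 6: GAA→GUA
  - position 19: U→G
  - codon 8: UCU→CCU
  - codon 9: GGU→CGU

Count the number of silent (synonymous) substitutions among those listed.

Codon 2: GCG (Ala) → CCG (Pro) — missense.
Codon 4: GUC (Val) → AUC (Ile) — missense.
Codon 5: ACU (Thr) → ACA (Thr) — synonymous.
Codon 6: GAA (Glu) → GUA (Val) — missense.
Codon 7: UUG (Leu) → GUG (Val) — missense.
Codon 8: UCU (Ser) → CCU (Pro) — missense.
Codon 9: GGU (Gly) → CGU (Arg) — missense.
Synonymous: 1 of 7.

1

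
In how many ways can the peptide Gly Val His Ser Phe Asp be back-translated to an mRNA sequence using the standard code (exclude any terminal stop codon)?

Gly: 4 codons.
Val: 4 codons.
His: 2 codons.
Ser: 6 codons.
Phe: 2 codons.
Asp: 2 codons.
4 × 4 × 2 × 6 × 2 × 2 = 768.

768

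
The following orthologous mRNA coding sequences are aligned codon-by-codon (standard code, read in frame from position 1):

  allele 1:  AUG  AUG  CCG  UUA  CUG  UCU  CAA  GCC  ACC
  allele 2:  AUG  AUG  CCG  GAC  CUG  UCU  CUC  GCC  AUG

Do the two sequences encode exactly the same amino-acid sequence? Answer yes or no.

Codon 1: AUG Met / AUG Met — identical.
Codon 2: AUG Met / AUG Met — identical.
Codon 3: CCG Pro / CCG Pro — identical.
Codon 4: UUA Leu / GAC Asp — nonsynonymous.
Codon 5: CUG Leu / CUG Leu — identical.
Codon 6: UCU Ser / UCU Ser — identical.
Codon 7: CAA Gln / CUC Leu — nonsynonymous.
Codon 8: GCC Ala / GCC Ala — identical.
Codon 9: ACC Thr / AUG Met — nonsynonymous.
Nonsynonymous differences: 3 → different protein.

no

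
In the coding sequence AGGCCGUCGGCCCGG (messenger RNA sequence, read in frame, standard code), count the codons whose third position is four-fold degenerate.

Codon 1 AGG (Arg): third position 2-fold.
Codon 2 CCG (Pro): third position 4-fold.
Codon 3 UCG (Ser): third position 4-fold.
Codon 4 GCC (Ala): third position 4-fold.
Codon 5 CGG (Arg): third position 4-fold.
Four-fold degenerate third positions: 4.

4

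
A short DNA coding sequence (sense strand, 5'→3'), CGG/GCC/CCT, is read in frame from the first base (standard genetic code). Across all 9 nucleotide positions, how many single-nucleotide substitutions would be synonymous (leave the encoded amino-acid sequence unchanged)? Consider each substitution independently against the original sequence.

Codon 1 (CGG, Arg): 4 synonymous substitutions.
Codon 2 (GCC, Ala): 3 synonymous substitutions.
Codon 3 (CCT, Pro): 3 synonymous substitutions.
Total: 4 + 3 + 3 = 10.

10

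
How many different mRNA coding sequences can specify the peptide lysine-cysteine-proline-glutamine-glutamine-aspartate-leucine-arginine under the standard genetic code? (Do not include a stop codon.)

Lys: 2 codons.
Cys: 2 codons.
Pro: 4 codons.
Gln: 2 codons.
Gln: 2 codons.
Asp: 2 codons.
Leu: 6 codons.
Arg: 6 codons.
2 × 2 × 4 × 2 × 2 × 2 × 6 × 6 = 4608.

4608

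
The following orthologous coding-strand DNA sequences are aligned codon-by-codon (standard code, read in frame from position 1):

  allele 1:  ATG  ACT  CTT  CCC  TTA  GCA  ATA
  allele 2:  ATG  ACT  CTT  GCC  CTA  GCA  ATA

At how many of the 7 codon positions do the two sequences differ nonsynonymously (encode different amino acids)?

Codon 1: ATG Met / ATG Met — identical.
Codon 2: ACT Thr / ACT Thr — identical.
Codon 3: CTT Leu / CTT Leu — identical.
Codon 4: CCC Pro / GCC Ala — nonsynonymous.
Codon 5: TTA Leu / CTA Leu — synonymous.
Codon 6: GCA Ala / GCA Ala — identical.
Codon 7: ATA Ile / ATA Ile — identical.
Nonsynonymous differences: 1.

1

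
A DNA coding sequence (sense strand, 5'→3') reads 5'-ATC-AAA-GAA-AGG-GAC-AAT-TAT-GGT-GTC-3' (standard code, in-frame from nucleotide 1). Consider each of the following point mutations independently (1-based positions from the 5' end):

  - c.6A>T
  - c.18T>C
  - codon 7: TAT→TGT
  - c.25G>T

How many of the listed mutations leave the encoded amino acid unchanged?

Codon 2: AAA (Lys) → AAT (Asn) — missense.
Codon 6: AAT (Asn) → AAC (Asn) — synonymous.
Codon 7: TAT (Tyr) → TGT (Cys) — missense.
Codon 9: GTC (Val) → TTC (Phe) — missense.
Synonymous: 1 of 4.

1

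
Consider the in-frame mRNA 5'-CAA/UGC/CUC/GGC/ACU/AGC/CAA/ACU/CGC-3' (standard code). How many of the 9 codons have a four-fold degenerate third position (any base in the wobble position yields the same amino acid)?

5

Codon 1 CAA (Gln): third position 2-fold.
Codon 2 UGC (Cys): third position 2-fold.
Codon 3 CUC (Leu): third position 4-fold.
Codon 4 GGC (Gly): third position 4-fold.
Codon 5 ACU (Thr): third position 4-fold.
Codon 6 AGC (Ser): third position 2-fold.
Codon 7 CAA (Gln): third position 2-fold.
Codon 8 ACU (Thr): third position 4-fold.
Codon 9 CGC (Arg): third position 4-fold.
Four-fold degenerate third positions: 5.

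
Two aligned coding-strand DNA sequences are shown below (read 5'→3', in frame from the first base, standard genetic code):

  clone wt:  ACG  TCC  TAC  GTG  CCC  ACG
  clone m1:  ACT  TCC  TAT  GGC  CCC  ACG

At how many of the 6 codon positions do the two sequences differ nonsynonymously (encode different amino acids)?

1

Codon 1: ACG Thr / ACT Thr — synonymous.
Codon 2: TCC Ser / TCC Ser — identical.
Codon 3: TAC Tyr / TAT Tyr — synonymous.
Codon 4: GTG Val / GGC Gly — nonsynonymous.
Codon 5: CCC Pro / CCC Pro — identical.
Codon 6: ACG Thr / ACG Thr — identical.
Nonsynonymous differences: 1.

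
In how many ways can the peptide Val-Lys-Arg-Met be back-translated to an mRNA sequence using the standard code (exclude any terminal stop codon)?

Val: 4 codons.
Lys: 2 codons.
Arg: 6 codons.
Met: 1 codon.
4 × 2 × 6 × 1 = 48.

48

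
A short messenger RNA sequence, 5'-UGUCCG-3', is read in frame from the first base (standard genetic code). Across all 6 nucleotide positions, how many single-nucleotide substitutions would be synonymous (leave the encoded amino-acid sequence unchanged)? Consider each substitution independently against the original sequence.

4

Codon 1 (UGU, Cys): 1 synonymous substitution.
Codon 2 (CCG, Pro): 3 synonymous substitutions.
Total: 1 + 3 = 4.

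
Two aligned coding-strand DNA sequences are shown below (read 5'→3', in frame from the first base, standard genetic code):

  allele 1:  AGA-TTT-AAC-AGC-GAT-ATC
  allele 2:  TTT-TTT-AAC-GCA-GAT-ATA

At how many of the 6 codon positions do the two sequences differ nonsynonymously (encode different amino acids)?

Codon 1: AGA Arg / TTT Phe — nonsynonymous.
Codon 2: TTT Phe / TTT Phe — identical.
Codon 3: AAC Asn / AAC Asn — identical.
Codon 4: AGC Ser / GCA Ala — nonsynonymous.
Codon 5: GAT Asp / GAT Asp — identical.
Codon 6: ATC Ile / ATA Ile — synonymous.
Nonsynonymous differences: 2.

2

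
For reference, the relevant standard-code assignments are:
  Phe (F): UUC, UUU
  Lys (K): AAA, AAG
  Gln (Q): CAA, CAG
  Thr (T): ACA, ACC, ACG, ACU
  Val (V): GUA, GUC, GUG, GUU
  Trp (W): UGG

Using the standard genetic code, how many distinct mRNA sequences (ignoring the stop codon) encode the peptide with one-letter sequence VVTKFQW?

512

Val: 4 codons.
Val: 4 codons.
Thr: 4 codons.
Lys: 2 codons.
Phe: 2 codons.
Gln: 2 codons.
Trp: 1 codon.
4 × 4 × 4 × 2 × 2 × 2 × 1 = 512.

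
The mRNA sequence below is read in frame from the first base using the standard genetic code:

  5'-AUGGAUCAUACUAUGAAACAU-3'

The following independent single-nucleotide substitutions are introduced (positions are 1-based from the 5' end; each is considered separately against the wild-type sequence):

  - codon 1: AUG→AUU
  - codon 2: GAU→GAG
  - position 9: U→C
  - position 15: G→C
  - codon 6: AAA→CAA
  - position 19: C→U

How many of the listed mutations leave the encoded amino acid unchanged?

Codon 1: AUG (Met) → AUU (Ile) — missense.
Codon 2: GAU (Asp) → GAG (Glu) — missense.
Codon 3: CAU (His) → CAC (His) — synonymous.
Codon 5: AUG (Met) → AUC (Ile) — missense.
Codon 6: AAA (Lys) → CAA (Gln) — missense.
Codon 7: CAU (His) → UAU (Tyr) — missense.
Synonymous: 1 of 6.

1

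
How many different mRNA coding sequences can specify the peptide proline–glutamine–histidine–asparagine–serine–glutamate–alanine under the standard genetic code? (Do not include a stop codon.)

Pro: 4 codons.
Gln: 2 codons.
His: 2 codons.
Asn: 2 codons.
Ser: 6 codons.
Glu: 2 codons.
Ala: 4 codons.
4 × 2 × 2 × 2 × 6 × 2 × 4 = 1536.

1536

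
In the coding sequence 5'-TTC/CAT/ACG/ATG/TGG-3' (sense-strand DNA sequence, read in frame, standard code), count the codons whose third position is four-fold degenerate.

1

Codon 1 TTC (Phe): third position 2-fold.
Codon 2 CAT (His): third position 2-fold.
Codon 3 ACG (Thr): third position 4-fold.
Codon 4 ATG (Met): third position 1-fold.
Codon 5 TGG (Trp): third position 1-fold.
Four-fold degenerate third positions: 1.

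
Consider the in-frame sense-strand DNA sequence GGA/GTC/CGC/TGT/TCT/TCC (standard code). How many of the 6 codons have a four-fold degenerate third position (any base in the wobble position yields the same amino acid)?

5

Codon 1 GGA (Gly): third position 4-fold.
Codon 2 GTC (Val): third position 4-fold.
Codon 3 CGC (Arg): third position 4-fold.
Codon 4 TGT (Cys): third position 2-fold.
Codon 5 TCT (Ser): third position 4-fold.
Codon 6 TCC (Ser): third position 4-fold.
Four-fold degenerate third positions: 5.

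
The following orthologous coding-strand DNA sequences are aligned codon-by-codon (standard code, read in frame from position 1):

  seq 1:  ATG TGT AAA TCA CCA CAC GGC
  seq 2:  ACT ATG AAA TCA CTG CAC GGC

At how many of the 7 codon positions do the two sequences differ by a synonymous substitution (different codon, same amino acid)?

0

Codon 1: ATG Met / ACT Thr — nonsynonymous.
Codon 2: TGT Cys / ATG Met — nonsynonymous.
Codon 3: AAA Lys / AAA Lys — identical.
Codon 4: TCA Ser / TCA Ser — identical.
Codon 5: CCA Pro / CTG Leu — nonsynonymous.
Codon 6: CAC His / CAC His — identical.
Codon 7: GGC Gly / GGC Gly — identical.
Synonymous differences: 0.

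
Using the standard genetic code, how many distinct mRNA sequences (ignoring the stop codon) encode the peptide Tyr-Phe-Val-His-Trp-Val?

Tyr: 2 codons.
Phe: 2 codons.
Val: 4 codons.
His: 2 codons.
Trp: 1 codon.
Val: 4 codons.
2 × 2 × 4 × 2 × 1 × 4 = 128.

128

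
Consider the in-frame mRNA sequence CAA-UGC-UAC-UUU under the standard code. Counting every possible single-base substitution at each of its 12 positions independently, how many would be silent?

Codon 1 (CAA, Gln): 1 synonymous substitution.
Codon 2 (UGC, Cys): 1 synonymous substitution.
Codon 3 (UAC, Tyr): 1 synonymous substitution.
Codon 4 (UUU, Phe): 1 synonymous substitution.
Total: 1 + 1 + 1 + 1 = 4.

4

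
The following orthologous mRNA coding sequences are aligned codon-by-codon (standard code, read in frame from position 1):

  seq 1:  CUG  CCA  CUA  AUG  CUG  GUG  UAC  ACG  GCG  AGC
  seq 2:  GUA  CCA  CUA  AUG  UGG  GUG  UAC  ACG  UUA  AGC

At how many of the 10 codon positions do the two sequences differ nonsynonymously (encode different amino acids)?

3

Codon 1: CUG Leu / GUA Val — nonsynonymous.
Codon 2: CCA Pro / CCA Pro — identical.
Codon 3: CUA Leu / CUA Leu — identical.
Codon 4: AUG Met / AUG Met — identical.
Codon 5: CUG Leu / UGG Trp — nonsynonymous.
Codon 6: GUG Val / GUG Val — identical.
Codon 7: UAC Tyr / UAC Tyr — identical.
Codon 8: ACG Thr / ACG Thr — identical.
Codon 9: GCG Ala / UUA Leu — nonsynonymous.
Codon 10: AGC Ser / AGC Ser — identical.
Nonsynonymous differences: 3.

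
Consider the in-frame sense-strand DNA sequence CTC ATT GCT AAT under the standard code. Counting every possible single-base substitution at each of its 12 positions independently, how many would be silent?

Codon 1 (CTC, Leu): 3 synonymous substitutions.
Codon 2 (ATT, Ile): 2 synonymous substitutions.
Codon 3 (GCT, Ala): 3 synonymous substitutions.
Codon 4 (AAT, Asn): 1 synonymous substitution.
Total: 3 + 2 + 3 + 1 = 9.

9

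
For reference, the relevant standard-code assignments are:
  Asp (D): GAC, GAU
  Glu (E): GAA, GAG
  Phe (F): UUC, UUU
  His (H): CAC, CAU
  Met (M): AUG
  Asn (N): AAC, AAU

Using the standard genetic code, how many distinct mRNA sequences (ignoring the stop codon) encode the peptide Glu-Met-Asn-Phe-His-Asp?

32

Glu: 2 codons.
Met: 1 codon.
Asn: 2 codons.
Phe: 2 codons.
His: 2 codons.
Asp: 2 codons.
2 × 1 × 2 × 2 × 2 × 2 = 32.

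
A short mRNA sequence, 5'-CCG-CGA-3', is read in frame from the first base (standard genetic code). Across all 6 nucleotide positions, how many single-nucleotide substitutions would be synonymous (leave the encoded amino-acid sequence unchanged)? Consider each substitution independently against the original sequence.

Codon 1 (CCG, Pro): 3 synonymous substitutions.
Codon 2 (CGA, Arg): 4 synonymous substitutions.
Total: 3 + 4 = 7.

7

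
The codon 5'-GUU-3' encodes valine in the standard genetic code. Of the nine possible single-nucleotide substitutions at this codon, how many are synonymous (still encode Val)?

Position 1: none → 0 synonymous.
Position 2: none → 0 synonymous.
Position 3: GUC, GUA, GUG → 3 synonymous.
Total: 0 + 0 + 3 = 3.

3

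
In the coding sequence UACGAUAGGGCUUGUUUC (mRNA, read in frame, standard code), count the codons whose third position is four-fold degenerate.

Codon 1 UAC (Tyr): third position 2-fold.
Codon 2 GAU (Asp): third position 2-fold.
Codon 3 AGG (Arg): third position 2-fold.
Codon 4 GCU (Ala): third position 4-fold.
Codon 5 UGU (Cys): third position 2-fold.
Codon 6 UUC (Phe): third position 2-fold.
Four-fold degenerate third positions: 1.

1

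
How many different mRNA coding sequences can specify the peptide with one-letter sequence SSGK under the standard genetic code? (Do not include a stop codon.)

288

Ser: 6 codons.
Ser: 6 codons.
Gly: 4 codons.
Lys: 2 codons.
6 × 6 × 4 × 2 = 288.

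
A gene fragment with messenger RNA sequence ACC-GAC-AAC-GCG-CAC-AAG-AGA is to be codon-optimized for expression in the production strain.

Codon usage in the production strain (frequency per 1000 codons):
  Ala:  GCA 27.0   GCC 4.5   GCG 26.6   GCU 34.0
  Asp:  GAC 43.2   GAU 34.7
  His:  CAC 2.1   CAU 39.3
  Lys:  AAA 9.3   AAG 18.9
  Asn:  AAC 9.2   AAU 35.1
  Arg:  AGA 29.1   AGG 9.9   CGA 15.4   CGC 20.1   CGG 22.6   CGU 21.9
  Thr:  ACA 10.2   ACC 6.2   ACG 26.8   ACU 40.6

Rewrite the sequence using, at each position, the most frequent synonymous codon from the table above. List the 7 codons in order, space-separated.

ACU GAC AAU GCU CAU AAG AGA

Codon 1 (Thr): best is ACU at 40.6.
Codon 2 (Asp): best is GAC at 43.2.
Codon 3 (Asn): best is AAU at 35.1.
Codon 4 (Ala): best is GCU at 34.0.
Codon 5 (His): best is CAU at 39.3.
Codon 6 (Lys): best is AAG at 18.9.
Codon 7 (Arg): best is AGA at 29.1.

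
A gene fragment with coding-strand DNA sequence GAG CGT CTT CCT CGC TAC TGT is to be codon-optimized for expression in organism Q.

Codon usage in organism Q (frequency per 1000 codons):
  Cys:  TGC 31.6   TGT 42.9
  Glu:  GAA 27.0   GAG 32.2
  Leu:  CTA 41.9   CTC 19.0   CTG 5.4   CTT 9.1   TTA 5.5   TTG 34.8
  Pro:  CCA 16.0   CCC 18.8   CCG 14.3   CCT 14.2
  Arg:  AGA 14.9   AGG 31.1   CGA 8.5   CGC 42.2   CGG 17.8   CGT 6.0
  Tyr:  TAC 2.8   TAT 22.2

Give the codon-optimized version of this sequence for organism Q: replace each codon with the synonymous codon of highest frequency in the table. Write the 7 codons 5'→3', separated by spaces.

GAG CGC CTA CCC CGC TAT TGT

Codon 1 (Glu): best is GAG at 32.2.
Codon 2 (Arg): best is CGC at 42.2.
Codon 3 (Leu): best is CTA at 41.9.
Codon 4 (Pro): best is CCC at 18.8.
Codon 5 (Arg): best is CGC at 42.2.
Codon 6 (Tyr): best is TAT at 22.2.
Codon 7 (Cys): best is TGT at 42.9.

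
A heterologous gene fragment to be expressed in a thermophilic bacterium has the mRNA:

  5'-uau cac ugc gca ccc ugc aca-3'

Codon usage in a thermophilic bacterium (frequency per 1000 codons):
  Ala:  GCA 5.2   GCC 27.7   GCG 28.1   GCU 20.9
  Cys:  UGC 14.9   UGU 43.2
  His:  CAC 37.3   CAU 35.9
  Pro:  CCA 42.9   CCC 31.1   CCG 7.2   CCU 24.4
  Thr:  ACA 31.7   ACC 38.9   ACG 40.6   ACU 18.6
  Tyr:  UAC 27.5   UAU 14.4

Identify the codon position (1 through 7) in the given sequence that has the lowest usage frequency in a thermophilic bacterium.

4

Codon 1 UAU (Tyr): 14.4 per 1000.
Codon 2 CAC (His): 37.3 per 1000.
Codon 3 UGC (Cys): 14.9 per 1000.
Codon 4 GCA (Ala): 5.2 per 1000.
Codon 5 CCC (Pro): 31.1 per 1000.
Codon 6 UGC (Cys): 14.9 per 1000.
Codon 7 ACA (Thr): 31.7 per 1000.
Lowest frequency is 5.2 at codon 4.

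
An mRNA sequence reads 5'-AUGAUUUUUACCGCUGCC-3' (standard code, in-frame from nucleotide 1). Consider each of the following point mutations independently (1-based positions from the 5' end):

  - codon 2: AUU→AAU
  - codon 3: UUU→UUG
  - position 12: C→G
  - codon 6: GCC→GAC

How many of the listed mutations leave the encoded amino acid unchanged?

1

Codon 2: AUU (Ile) → AAU (Asn) — missense.
Codon 3: UUU (Phe) → UUG (Leu) — missense.
Codon 4: ACC (Thr) → ACG (Thr) — synonymous.
Codon 6: GCC (Ala) → GAC (Asp) — missense.
Synonymous: 1 of 4.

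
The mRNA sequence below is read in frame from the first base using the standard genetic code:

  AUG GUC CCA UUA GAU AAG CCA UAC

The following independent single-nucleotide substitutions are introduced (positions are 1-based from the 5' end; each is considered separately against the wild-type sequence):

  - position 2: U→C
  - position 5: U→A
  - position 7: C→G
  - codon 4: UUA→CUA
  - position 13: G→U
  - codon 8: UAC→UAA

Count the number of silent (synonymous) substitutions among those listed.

1

Codon 1: AUG (Met) → ACG (Thr) — missense.
Codon 2: GUC (Val) → GAC (Asp) — missense.
Codon 3: CCA (Pro) → GCA (Ala) — missense.
Codon 4: UUA (Leu) → CUA (Leu) — synonymous.
Codon 5: GAU (Asp) → UAU (Tyr) — missense.
Codon 8: UAC (Tyr) → UAA (Stop) — nonsense.
Synonymous: 1 of 6.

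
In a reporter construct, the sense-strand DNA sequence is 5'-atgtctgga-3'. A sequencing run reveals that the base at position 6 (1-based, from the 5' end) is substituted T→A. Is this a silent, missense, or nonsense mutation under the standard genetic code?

Position 6 falls in codon 2: TCT → Ser.
After the substitution the codon is TCA → Ser.
Both encode Ser, so the change is synonymous.

silent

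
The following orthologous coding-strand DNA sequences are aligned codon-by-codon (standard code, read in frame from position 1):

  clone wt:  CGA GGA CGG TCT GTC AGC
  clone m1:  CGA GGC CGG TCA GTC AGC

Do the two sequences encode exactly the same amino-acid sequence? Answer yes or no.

yes

Codon 1: CGA Arg / CGA Arg — identical.
Codon 2: GGA Gly / GGC Gly — synonymous.
Codon 3: CGG Arg / CGG Arg — identical.
Codon 4: TCT Ser / TCA Ser — synonymous.
Codon 5: GTC Val / GTC Val — identical.
Codon 6: AGC Ser / AGC Ser — identical.
Nonsynonymous differences: 0 → same protein.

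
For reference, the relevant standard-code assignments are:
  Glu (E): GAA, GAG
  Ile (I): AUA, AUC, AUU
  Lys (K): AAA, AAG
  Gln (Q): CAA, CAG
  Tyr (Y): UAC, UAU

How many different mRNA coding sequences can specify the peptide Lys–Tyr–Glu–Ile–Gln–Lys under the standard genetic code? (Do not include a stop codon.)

96

Lys: 2 codons.
Tyr: 2 codons.
Glu: 2 codons.
Ile: 3 codons.
Gln: 2 codons.
Lys: 2 codons.
2 × 2 × 2 × 3 × 2 × 2 = 96.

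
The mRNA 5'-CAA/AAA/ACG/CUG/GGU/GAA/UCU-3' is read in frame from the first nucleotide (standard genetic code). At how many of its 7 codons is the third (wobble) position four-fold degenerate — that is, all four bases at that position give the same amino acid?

Codon 1 CAA (Gln): third position 2-fold.
Codon 2 AAA (Lys): third position 2-fold.
Codon 3 ACG (Thr): third position 4-fold.
Codon 4 CUG (Leu): third position 4-fold.
Codon 5 GGU (Gly): third position 4-fold.
Codon 6 GAA (Glu): third position 2-fold.
Codon 7 UCU (Ser): third position 4-fold.
Four-fold degenerate third positions: 4.

4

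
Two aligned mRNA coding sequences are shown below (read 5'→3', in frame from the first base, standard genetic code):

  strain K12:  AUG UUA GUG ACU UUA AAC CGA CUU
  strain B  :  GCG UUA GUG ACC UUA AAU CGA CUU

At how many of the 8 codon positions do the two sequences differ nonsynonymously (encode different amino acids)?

1

Codon 1: AUG Met / GCG Ala — nonsynonymous.
Codon 2: UUA Leu / UUA Leu — identical.
Codon 3: GUG Val / GUG Val — identical.
Codon 4: ACU Thr / ACC Thr — synonymous.
Codon 5: UUA Leu / UUA Leu — identical.
Codon 6: AAC Asn / AAU Asn — synonymous.
Codon 7: CGA Arg / CGA Arg — identical.
Codon 8: CUU Leu / CUU Leu — identical.
Nonsynonymous differences: 1.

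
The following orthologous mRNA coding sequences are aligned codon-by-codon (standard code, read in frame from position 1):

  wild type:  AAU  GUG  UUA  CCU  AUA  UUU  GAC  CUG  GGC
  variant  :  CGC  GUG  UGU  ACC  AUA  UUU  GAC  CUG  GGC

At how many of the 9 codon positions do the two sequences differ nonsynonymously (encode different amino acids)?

3

Codon 1: AAU Asn / CGC Arg — nonsynonymous.
Codon 2: GUG Val / GUG Val — identical.
Codon 3: UUA Leu / UGU Cys — nonsynonymous.
Codon 4: CCU Pro / ACC Thr — nonsynonymous.
Codon 5: AUA Ile / AUA Ile — identical.
Codon 6: UUU Phe / UUU Phe — identical.
Codon 7: GAC Asp / GAC Asp — identical.
Codon 8: CUG Leu / CUG Leu — identical.
Codon 9: GGC Gly / GGC Gly — identical.
Nonsynonymous differences: 3.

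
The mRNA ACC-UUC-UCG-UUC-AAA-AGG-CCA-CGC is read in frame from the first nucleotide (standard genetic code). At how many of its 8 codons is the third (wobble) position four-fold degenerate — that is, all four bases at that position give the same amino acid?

4

Codon 1 ACC (Thr): third position 4-fold.
Codon 2 UUC (Phe): third position 2-fold.
Codon 3 UCG (Ser): third position 4-fold.
Codon 4 UUC (Phe): third position 2-fold.
Codon 5 AAA (Lys): third position 2-fold.
Codon 6 AGG (Arg): third position 2-fold.
Codon 7 CCA (Pro): third position 4-fold.
Codon 8 CGC (Arg): third position 4-fold.
Four-fold degenerate third positions: 4.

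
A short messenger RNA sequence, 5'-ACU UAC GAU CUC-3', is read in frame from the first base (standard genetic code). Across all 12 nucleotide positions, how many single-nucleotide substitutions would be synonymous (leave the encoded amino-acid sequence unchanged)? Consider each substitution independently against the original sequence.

Codon 1 (ACU, Thr): 3 synonymous substitutions.
Codon 2 (UAC, Tyr): 1 synonymous substitution.
Codon 3 (GAU, Asp): 1 synonymous substitution.
Codon 4 (CUC, Leu): 3 synonymous substitutions.
Total: 3 + 1 + 1 + 3 = 8.

8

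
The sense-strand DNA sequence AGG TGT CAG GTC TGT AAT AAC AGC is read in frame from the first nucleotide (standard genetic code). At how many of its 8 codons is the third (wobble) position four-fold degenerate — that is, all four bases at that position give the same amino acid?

1

Codon 1 AGG (Arg): third position 2-fold.
Codon 2 TGT (Cys): third position 2-fold.
Codon 3 CAG (Gln): third position 2-fold.
Codon 4 GTC (Val): third position 4-fold.
Codon 5 TGT (Cys): third position 2-fold.
Codon 6 AAT (Asn): third position 2-fold.
Codon 7 AAC (Asn): third position 2-fold.
Codon 8 AGC (Ser): third position 2-fold.
Four-fold degenerate third positions: 1.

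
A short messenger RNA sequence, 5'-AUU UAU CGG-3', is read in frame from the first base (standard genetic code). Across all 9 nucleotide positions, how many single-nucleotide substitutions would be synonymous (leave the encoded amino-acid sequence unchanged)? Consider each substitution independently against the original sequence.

7

Codon 1 (AUU, Ile): 2 synonymous substitutions.
Codon 2 (UAU, Tyr): 1 synonymous substitution.
Codon 3 (CGG, Arg): 4 synonymous substitutions.
Total: 2 + 1 + 4 = 7.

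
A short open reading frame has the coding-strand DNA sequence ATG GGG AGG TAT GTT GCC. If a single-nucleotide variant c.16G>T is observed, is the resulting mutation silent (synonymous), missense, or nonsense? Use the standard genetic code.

Position 16 falls in codon 6: GCC → Ala.
After the substitution the codon is TCC → Ser.
Ala ≠ Ser, so this is a missense mutation.

missense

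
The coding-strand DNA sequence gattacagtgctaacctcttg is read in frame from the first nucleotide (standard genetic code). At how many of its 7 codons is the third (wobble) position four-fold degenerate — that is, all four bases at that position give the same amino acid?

2

Codon 1 GAT (Asp): third position 2-fold.
Codon 2 TAC (Tyr): third position 2-fold.
Codon 3 AGT (Ser): third position 2-fold.
Codon 4 GCT (Ala): third position 4-fold.
Codon 5 AAC (Asn): third position 2-fold.
Codon 6 CTC (Leu): third position 4-fold.
Codon 7 TTG (Leu): third position 2-fold.
Four-fold degenerate third positions: 2.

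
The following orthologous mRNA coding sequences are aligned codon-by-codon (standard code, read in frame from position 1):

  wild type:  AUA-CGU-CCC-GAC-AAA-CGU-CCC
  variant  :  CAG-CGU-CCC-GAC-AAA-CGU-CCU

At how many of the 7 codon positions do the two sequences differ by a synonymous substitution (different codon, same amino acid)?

Codon 1: AUA Ile / CAG Gln — nonsynonymous.
Codon 2: CGU Arg / CGU Arg — identical.
Codon 3: CCC Pro / CCC Pro — identical.
Codon 4: GAC Asp / GAC Asp — identical.
Codon 5: AAA Lys / AAA Lys — identical.
Codon 6: CGU Arg / CGU Arg — identical.
Codon 7: CCC Pro / CCU Pro — synonymous.
Synonymous differences: 1.

1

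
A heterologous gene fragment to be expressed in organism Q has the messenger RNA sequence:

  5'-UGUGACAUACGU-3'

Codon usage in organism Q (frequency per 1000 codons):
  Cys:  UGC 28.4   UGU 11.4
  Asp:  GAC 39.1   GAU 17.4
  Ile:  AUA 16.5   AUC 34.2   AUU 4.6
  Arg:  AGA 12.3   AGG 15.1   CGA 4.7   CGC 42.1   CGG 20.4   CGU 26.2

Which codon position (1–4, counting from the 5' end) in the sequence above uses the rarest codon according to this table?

1

Codon 1 UGU (Cys): 11.4 per 1000.
Codon 2 GAC (Asp): 39.1 per 1000.
Codon 3 AUA (Ile): 16.5 per 1000.
Codon 4 CGU (Arg): 26.2 per 1000.
Lowest frequency is 11.4 at codon 1.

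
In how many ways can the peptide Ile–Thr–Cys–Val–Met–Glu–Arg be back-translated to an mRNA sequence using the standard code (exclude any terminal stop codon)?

Ile: 3 codons.
Thr: 4 codons.
Cys: 2 codons.
Val: 4 codons.
Met: 1 codon.
Glu: 2 codons.
Arg: 6 codons.
3 × 4 × 2 × 4 × 1 × 2 × 6 = 1152.

1152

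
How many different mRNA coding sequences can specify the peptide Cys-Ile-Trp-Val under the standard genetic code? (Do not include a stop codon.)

24

Cys: 2 codons.
Ile: 3 codons.
Trp: 1 codon.
Val: 4 codons.
2 × 3 × 1 × 4 = 24.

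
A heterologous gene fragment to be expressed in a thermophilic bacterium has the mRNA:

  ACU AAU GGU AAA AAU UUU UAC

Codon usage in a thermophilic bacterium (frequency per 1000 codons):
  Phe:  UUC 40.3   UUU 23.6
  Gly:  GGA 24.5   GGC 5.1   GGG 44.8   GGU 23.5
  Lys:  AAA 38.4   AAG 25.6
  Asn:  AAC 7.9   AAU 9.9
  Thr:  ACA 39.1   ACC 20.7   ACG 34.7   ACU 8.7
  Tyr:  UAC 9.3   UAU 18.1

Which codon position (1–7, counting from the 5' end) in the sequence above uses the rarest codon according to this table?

Codon 1 ACU (Thr): 8.7 per 1000.
Codon 2 AAU (Asn): 9.9 per 1000.
Codon 3 GGU (Gly): 23.5 per 1000.
Codon 4 AAA (Lys): 38.4 per 1000.
Codon 5 AAU (Asn): 9.9 per 1000.
Codon 6 UUU (Phe): 23.6 per 1000.
Codon 7 UAC (Tyr): 9.3 per 1000.
Lowest frequency is 8.7 at codon 1.

1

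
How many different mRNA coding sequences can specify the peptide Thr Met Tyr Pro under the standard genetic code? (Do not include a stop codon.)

32

Thr: 4 codons.
Met: 1 codon.
Tyr: 2 codons.
Pro: 4 codons.
4 × 1 × 2 × 4 = 32.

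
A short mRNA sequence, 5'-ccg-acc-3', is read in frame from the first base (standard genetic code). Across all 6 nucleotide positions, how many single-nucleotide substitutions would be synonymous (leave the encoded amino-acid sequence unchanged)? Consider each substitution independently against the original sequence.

6

Codon 1 (CCG, Pro): 3 synonymous substitutions.
Codon 2 (ACC, Thr): 3 synonymous substitutions.
Total: 3 + 3 = 6.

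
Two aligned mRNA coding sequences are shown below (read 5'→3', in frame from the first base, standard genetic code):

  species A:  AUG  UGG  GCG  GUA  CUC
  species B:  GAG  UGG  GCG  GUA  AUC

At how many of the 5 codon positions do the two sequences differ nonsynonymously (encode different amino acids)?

2

Codon 1: AUG Met / GAG Glu — nonsynonymous.
Codon 2: UGG Trp / UGG Trp — identical.
Codon 3: GCG Ala / GCG Ala — identical.
Codon 4: GUA Val / GUA Val — identical.
Codon 5: CUC Leu / AUC Ile — nonsynonymous.
Nonsynonymous differences: 2.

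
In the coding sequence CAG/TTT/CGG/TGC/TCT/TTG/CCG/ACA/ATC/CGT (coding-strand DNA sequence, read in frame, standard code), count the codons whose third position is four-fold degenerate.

5

Codon 1 CAG (Gln): third position 2-fold.
Codon 2 TTT (Phe): third position 2-fold.
Codon 3 CGG (Arg): third position 4-fold.
Codon 4 TGC (Cys): third position 2-fold.
Codon 5 TCT (Ser): third position 4-fold.
Codon 6 TTG (Leu): third position 2-fold.
Codon 7 CCG (Pro): third position 4-fold.
Codon 8 ACA (Thr): third position 4-fold.
Codon 9 ATC (Ile): third position 3-fold.
Codon 10 CGT (Arg): third position 4-fold.
Four-fold degenerate third positions: 5.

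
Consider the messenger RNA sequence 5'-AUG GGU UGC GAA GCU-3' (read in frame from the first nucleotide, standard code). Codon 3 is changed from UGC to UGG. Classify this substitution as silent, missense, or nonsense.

Position 9 falls in codon 3: UGC → Cys.
After the substitution the codon is UGG → Trp.
Cys ≠ Trp, so this is a missense mutation.

missense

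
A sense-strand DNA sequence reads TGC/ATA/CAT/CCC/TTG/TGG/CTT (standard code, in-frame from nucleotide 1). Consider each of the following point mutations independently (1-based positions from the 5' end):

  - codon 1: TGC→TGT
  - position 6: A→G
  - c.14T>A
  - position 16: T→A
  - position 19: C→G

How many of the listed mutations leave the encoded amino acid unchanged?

Codon 1: TGC (Cys) → TGT (Cys) — synonymous.
Codon 2: ATA (Ile) → ATG (Met) — missense.
Codon 5: TTG (Leu) → TAG (Stop) — nonsense.
Codon 6: TGG (Trp) → AGG (Arg) — missense.
Codon 7: CTT (Leu) → GTT (Val) — missense.
Synonymous: 1 of 5.

1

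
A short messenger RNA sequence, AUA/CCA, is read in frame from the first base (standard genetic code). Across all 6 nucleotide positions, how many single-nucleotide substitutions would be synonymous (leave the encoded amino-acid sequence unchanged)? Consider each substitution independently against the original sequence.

Codon 1 (AUA, Ile): 2 synonymous substitutions.
Codon 2 (CCA, Pro): 3 synonymous substitutions.
Total: 2 + 3 = 5.

5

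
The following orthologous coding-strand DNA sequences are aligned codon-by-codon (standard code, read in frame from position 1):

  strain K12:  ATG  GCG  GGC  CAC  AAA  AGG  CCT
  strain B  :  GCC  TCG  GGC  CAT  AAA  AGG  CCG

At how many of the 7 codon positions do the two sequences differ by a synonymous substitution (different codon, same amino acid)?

2

Codon 1: ATG Met / GCC Ala — nonsynonymous.
Codon 2: GCG Ala / TCG Ser — nonsynonymous.
Codon 3: GGC Gly / GGC Gly — identical.
Codon 4: CAC His / CAT His — synonymous.
Codon 5: AAA Lys / AAA Lys — identical.
Codon 6: AGG Arg / AGG Arg — identical.
Codon 7: CCT Pro / CCG Pro — synonymous.
Synonymous differences: 2.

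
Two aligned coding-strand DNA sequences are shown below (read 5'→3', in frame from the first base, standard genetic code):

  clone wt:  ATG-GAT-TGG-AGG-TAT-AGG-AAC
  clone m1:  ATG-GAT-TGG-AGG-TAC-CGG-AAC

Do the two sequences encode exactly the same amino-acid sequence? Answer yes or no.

yes

Codon 1: ATG Met / ATG Met — identical.
Codon 2: GAT Asp / GAT Asp — identical.
Codon 3: TGG Trp / TGG Trp — identical.
Codon 4: AGG Arg / AGG Arg — identical.
Codon 5: TAT Tyr / TAC Tyr — synonymous.
Codon 6: AGG Arg / CGG Arg — synonymous.
Codon 7: AAC Asn / AAC Asn — identical.
Nonsynonymous differences: 0 → same protein.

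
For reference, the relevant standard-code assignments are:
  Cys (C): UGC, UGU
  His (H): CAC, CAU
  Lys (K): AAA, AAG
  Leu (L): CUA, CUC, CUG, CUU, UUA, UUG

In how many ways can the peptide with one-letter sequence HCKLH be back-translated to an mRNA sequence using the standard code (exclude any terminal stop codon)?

96

His: 2 codons.
Cys: 2 codons.
Lys: 2 codons.
Leu: 6 codons.
His: 2 codons.
2 × 2 × 2 × 6 × 2 = 96.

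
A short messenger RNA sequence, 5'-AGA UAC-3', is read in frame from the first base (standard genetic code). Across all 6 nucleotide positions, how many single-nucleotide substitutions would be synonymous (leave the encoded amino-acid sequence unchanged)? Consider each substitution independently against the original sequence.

3

Codon 1 (AGA, Arg): 2 synonymous substitutions.
Codon 2 (UAC, Tyr): 1 synonymous substitution.
Total: 2 + 1 = 3.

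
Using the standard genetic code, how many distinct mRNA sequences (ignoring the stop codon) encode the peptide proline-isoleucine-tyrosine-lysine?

48

Pro: 4 codons.
Ile: 3 codons.
Tyr: 2 codons.
Lys: 2 codons.
4 × 3 × 2 × 2 = 48.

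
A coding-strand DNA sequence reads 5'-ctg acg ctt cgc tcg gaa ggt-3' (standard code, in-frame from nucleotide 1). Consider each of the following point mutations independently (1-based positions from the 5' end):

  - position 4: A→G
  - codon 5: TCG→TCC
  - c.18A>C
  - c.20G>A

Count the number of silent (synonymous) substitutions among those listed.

Codon 2: ACG (Thr) → GCG (Ala) — missense.
Codon 5: TCG (Ser) → TCC (Ser) — synonymous.
Codon 6: GAA (Glu) → GAC (Asp) — missense.
Codon 7: GGT (Gly) → GAT (Asp) — missense.
Synonymous: 1 of 4.

1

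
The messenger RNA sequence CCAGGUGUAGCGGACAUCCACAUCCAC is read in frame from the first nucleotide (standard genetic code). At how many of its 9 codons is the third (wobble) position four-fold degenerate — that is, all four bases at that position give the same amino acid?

Codon 1 CCA (Pro): third position 4-fold.
Codon 2 GGU (Gly): third position 4-fold.
Codon 3 GUA (Val): third position 4-fold.
Codon 4 GCG (Ala): third position 4-fold.
Codon 5 GAC (Asp): third position 2-fold.
Codon 6 AUC (Ile): third position 3-fold.
Codon 7 CAC (His): third position 2-fold.
Codon 8 AUC (Ile): third position 3-fold.
Codon 9 CAC (His): third position 2-fold.
Four-fold degenerate third positions: 4.

4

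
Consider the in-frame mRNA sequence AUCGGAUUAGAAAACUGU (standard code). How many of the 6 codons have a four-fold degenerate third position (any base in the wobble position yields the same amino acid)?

Codon 1 AUC (Ile): third position 3-fold.
Codon 2 GGA (Gly): third position 4-fold.
Codon 3 UUA (Leu): third position 2-fold.
Codon 4 GAA (Glu): third position 2-fold.
Codon 5 AAC (Asn): third position 2-fold.
Codon 6 UGU (Cys): third position 2-fold.
Four-fold degenerate third positions: 1.

1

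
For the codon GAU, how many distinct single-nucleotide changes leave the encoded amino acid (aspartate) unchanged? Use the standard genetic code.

1

Position 1: none → 0 synonymous.
Position 2: none → 0 synonymous.
Position 3: GAC → 1 synonymous.
Total: 0 + 0 + 1 = 1.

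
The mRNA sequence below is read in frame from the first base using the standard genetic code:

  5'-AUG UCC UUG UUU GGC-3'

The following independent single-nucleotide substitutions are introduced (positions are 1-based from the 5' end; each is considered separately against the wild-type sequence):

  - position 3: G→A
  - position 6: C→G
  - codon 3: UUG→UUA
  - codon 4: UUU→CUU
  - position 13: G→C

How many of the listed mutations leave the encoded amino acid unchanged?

Codon 1: AUG (Met) → AUA (Ile) — missense.
Codon 2: UCC (Ser) → UCG (Ser) — synonymous.
Codon 3: UUG (Leu) → UUA (Leu) — synonymous.
Codon 4: UUU (Phe) → CUU (Leu) — missense.
Codon 5: GGC (Gly) → CGC (Arg) — missense.
Synonymous: 2 of 5.

2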